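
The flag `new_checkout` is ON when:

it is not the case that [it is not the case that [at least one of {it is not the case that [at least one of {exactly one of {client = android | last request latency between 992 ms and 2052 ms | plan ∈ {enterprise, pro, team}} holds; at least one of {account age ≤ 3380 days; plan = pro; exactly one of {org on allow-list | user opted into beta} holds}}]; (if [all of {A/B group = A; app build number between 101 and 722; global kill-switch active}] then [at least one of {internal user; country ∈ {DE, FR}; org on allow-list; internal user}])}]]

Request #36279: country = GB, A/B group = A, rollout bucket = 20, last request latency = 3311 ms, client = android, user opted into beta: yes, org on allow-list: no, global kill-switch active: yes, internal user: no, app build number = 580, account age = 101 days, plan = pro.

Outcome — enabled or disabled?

Atomic conditions:
  client = android: android == android is true
  last request latency between 992 ms and 2052 ms: 3311 in [992, 2052] is false
  plan ∈ {enterprise, pro, team}: pro is in the set → true
  account age ≤ 3380 days: 101 ≤ 3380 is true
  plan = pro: pro == pro is true
  org on allow-list: no → false
  user opted into beta: yes → true
  A/B group = A: A == A is true
  app build number between 101 and 722: 580 in [101, 722] is true
  global kill-switch active: yes → true
  internal user: no → false
  country ∈ {DE, FR}: GB is not in the set → false
Combine:
[1.1.1.1.1] exactly-one(true, false, true) = false
[1.1.1.1.2.3] exactly-one(false, true) = true
[1.1.1.1.2] true OR true OR true = true
[1.1.1.1] false OR true = true
[1.1.1] NOT true = false
[1.1.2.1] true AND true AND true = true
[1.1.2.2] false OR false OR false OR false = false
[1.1.2] true → false = false
[1.1] false OR false = false
[1] NOT false = true
[root] NOT true = false
Overall: false → disabled

Disabled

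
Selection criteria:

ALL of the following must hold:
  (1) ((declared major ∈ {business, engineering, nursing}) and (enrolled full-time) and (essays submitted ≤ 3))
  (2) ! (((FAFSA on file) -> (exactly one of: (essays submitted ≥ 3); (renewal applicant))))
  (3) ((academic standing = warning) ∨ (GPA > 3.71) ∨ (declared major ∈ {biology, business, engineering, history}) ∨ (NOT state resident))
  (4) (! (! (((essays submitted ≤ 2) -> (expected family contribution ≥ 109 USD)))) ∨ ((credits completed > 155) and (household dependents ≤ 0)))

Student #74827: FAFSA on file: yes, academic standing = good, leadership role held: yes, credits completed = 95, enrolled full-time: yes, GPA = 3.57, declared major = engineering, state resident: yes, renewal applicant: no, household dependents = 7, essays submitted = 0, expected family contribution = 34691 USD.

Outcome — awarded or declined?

Awarded

Atomic conditions:
  declared major ∈ {business, engineering, nursing}: engineering is in the set → true
  enrolled full-time: yes → true
  essays submitted ≤ 3: 0 ≤ 3 is true
  FAFSA on file: yes → true
  essays submitted ≥ 3: 0 ≥ 3 is false
  renewal applicant: no → false
  academic standing = warning: good == warning is false
  GPA > 3.71: 3.57 > 3.71 is false
  declared major ∈ {biology, business, engineering, history}: engineering is in the set → true
  NOT state resident: yes → false
  essays submitted ≤ 2: 0 ≤ 2 is true
  expected family contribution ≥ 109 USD: 34691 ≥ 109 is true
  credits completed > 155: 95 > 155 is false
  household dependents ≤ 0: 7 ≤ 0 is false
Combine:
[1] true AND true AND true = true
[2.1.2] exactly-one(false, false) = false
[2.1] true → false = false
[2] NOT false = true
[3] false OR false OR true OR false = true
[4.1.1.1] true → true = true
[4.1.1] NOT true = false
[4.1] NOT false = true
[4.2] false AND false = false
[4] true OR false = true
[root] true AND true AND true AND true = true
Overall: true → awarded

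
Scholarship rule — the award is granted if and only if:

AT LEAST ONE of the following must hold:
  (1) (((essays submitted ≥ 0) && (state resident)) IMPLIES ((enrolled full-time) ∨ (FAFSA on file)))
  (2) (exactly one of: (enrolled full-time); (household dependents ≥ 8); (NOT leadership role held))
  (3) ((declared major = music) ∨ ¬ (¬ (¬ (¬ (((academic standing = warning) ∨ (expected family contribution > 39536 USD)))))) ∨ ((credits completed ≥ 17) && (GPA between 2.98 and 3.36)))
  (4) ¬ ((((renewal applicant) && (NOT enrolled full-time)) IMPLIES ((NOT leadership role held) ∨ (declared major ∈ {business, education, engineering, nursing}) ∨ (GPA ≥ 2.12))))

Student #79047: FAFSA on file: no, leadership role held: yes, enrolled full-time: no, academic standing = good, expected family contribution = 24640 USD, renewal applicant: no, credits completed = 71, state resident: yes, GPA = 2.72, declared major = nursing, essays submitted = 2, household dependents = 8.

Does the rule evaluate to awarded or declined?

Awarded

Atomic conditions:
  essays submitted ≥ 0: 2 ≥ 0 is true
  state resident: yes → true
  enrolled full-time: no → false
  FAFSA on file: no → false
  household dependents ≥ 8: 8 ≥ 8 is true
  NOT leadership role held: yes → false
  declared major = music: nursing == music is false
  academic standing = warning: good == warning is false
  expected family contribution > 39536 USD: 24640 > 39536 is false
  credits completed ≥ 17: 71 ≥ 17 is true
  GPA between 2.98 and 3.36: 2.72 in [2.98, 3.36] is false
  renewal applicant: no → false
  NOT enrolled full-time: no → true
  declared major ∈ {business, education, engineering, nursing}: nursing is in the set → true
  GPA ≥ 2.12: 2.72 ≥ 2.12 is true
Combine:
[1.1] true AND true = true
[1.2] false OR false = false
[1] true → false = false
[2] exactly-one(false, true, false) = true
[3.2.1.1.1.1] false OR false = false
[3.2.1.1.1] NOT false = true
[3.2.1.1] NOT true = false
[3.2.1] NOT false = true
[3.2] NOT true = false
[3.3] true AND false = false
[3] false OR false OR false = false
[4.1.1] false AND true = false
[4.1.2] false OR true OR true = true
[4.1] false → true (antecedent false ⇒ implication holds) = true
[4] NOT true = false
[root] false OR true OR false OR false = true
Overall: true → awarded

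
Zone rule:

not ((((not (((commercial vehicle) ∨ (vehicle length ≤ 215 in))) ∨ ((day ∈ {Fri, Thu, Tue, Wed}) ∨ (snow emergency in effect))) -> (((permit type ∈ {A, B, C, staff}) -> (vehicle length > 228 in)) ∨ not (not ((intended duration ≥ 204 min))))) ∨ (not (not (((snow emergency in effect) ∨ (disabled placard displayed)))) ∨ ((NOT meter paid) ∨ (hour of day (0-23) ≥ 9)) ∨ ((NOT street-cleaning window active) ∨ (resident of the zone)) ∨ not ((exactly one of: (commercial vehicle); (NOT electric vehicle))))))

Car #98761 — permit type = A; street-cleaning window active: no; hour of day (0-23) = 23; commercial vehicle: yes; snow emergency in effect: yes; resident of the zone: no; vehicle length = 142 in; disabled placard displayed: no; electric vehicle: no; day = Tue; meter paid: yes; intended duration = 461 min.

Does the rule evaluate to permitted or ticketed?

Ticketed

Atomic conditions:
  commercial vehicle: yes → true
  vehicle length ≤ 215 in: 142 ≤ 215 is true
  day ∈ {Fri, Thu, Tue, Wed}: Tue is in the set → true
  snow emergency in effect: yes → true
  permit type ∈ {A, B, C, staff}: A is in the set → true
  vehicle length > 228 in: 142 > 228 is false
  intended duration ≥ 204 min: 461 ≥ 204 is true
  disabled placard displayed: no → false
  NOT meter paid: yes → false
  hour of day (0-23) ≥ 9: 23 ≥ 9 is true
  NOT street-cleaning window active: no → true
  resident of the zone: no → false
  NOT electric vehicle: no → true
Combine:
[1.1.1.1.1] true OR true = true
[1.1.1.1] NOT true = false
[1.1.1.2] true OR true = true
[1.1.1] false OR true = true
[1.1.2.1] true → false = false
[1.1.2.2.1] NOT true = false
[1.1.2.2] NOT false = true
[1.1.2] false OR true = true
[1.1] true → true = true
[1.2.1.1.1] true OR false = true
[1.2.1.1] NOT true = false
[1.2.1] NOT false = true
[1.2.2] false OR true = true
[1.2.3] true OR false = true
[1.2.4.1] exactly-one(true, true) = false
[1.2.4] NOT false = true
[1.2] true OR true OR true OR true = true
[1] true OR true = true
[root] NOT true = false
Overall: false → ticketed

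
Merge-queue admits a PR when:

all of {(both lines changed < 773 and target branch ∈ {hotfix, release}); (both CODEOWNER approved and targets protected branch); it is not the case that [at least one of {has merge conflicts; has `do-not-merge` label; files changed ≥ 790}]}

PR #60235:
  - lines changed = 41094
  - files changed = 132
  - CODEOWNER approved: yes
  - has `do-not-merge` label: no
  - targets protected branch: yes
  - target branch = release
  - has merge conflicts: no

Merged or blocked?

Atomic conditions:
  lines changed < 773: 41094 < 773 is false
  target branch ∈ {hotfix, release}: release is in the set → true
  CODEOWNER approved: yes → true
  targets protected branch: yes → true
  has merge conflicts: no → false
  has `do-not-merge` label: no → false
  files changed ≥ 790: 132 ≥ 790 is false
Combine:
[1] false AND true = false
[2] true AND true = true
[3.1] false OR false OR false = false
[3] NOT false = true
[root] false AND true AND true = false
Overall: false → blocked

Blocked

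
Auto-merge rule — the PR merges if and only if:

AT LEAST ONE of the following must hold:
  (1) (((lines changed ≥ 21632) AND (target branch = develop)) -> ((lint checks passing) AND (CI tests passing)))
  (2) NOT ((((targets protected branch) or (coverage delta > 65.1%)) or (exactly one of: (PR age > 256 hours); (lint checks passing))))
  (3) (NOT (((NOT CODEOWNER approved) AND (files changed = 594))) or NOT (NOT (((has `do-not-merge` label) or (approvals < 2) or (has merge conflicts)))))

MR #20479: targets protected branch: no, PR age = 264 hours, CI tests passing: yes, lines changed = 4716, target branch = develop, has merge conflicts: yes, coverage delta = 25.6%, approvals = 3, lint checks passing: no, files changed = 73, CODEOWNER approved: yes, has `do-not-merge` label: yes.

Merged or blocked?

Merged

Atomic conditions:
  lines changed ≥ 21632: 4716 ≥ 21632 is false
  target branch = develop: develop == develop is true
  lint checks passing: no → false
  CI tests passing: yes → true
  targets protected branch: no → false
  coverage delta > 65.1%: 25.6 > 65.1 is false
  PR age > 256 hours: 264 > 256 is true
  NOT CODEOWNER approved: yes → false
  files changed = 594: 73 == 594 is false
  has `do-not-merge` label: yes → true
  approvals < 2: 3 < 2 is false
  has merge conflicts: yes → true
Combine:
[1.1] false AND true = false
[1.2] false AND true = false
[1] false → false (antecedent false ⇒ implication holds) = true
[2.1.1] false OR false = false
[2.1.2] exactly-one(true, false) = true
[2.1] false OR true = true
[2] NOT true = false
[3.1.1] false AND false = false
[3.1] NOT false = true
[3.2.1.1] true OR false OR true = true
[3.2.1] NOT true = false
[3.2] NOT false = true
[3] true OR true = true
[root] true OR false OR true = true
Overall: true → merged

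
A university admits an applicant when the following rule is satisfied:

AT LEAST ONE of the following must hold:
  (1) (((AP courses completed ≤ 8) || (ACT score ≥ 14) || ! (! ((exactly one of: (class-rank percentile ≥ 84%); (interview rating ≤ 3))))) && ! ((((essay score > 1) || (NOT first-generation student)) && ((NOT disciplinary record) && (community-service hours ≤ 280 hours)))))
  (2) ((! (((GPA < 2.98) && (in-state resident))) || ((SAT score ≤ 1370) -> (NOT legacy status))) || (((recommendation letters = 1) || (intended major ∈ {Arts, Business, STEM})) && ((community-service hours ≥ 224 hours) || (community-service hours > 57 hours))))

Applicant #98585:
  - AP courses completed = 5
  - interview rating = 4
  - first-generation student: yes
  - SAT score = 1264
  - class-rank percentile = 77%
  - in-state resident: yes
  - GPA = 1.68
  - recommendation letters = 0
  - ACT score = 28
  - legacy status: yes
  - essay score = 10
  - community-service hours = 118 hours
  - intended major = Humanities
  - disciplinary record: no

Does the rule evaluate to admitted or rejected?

Atomic conditions:
  AP courses completed ≤ 8: 5 ≤ 8 is true
  ACT score ≥ 14: 28 ≥ 14 is true
  class-rank percentile ≥ 84%: 77 ≥ 84 is false
  interview rating ≤ 3: 4 ≤ 3 is false
  essay score > 1: 10 > 1 is true
  NOT first-generation student: yes → false
  NOT disciplinary record: no → true
  community-service hours ≤ 280 hours: 118 ≤ 280 is true
  GPA < 2.98: 1.68 < 2.98 is true
  in-state resident: yes → true
  SAT score ≤ 1370: 1264 ≤ 1370 is true
  NOT legacy status: yes → false
  recommendation letters = 1: 0 == 1 is false
  intended major ∈ {Arts, Business, STEM}: Humanities is not in the set → false
  community-service hours ≥ 224 hours: 118 ≥ 224 is false
  community-service hours > 57 hours: 118 > 57 is true
Combine:
[1.1.3.1.1] exactly-one(false, false) = false
[1.1.3.1] NOT false = true
[1.1.3] NOT true = false
[1.1] true OR true OR false = true
[1.2.1.1] true OR false = true
[1.2.1.2] true AND true = true
[1.2.1] true AND true = true
[1.2] NOT true = false
[1] true AND false = false
[2.1.1.1] true AND true = true
[2.1.1] NOT true = false
[2.1.2] true → false = false
[2.1] false OR false = false
[2.2.1] false OR false = false
[2.2.2] false OR true = true
[2.2] false AND true = false
[2] false OR false = false
[root] false OR false = false
Overall: false → rejected

Rejected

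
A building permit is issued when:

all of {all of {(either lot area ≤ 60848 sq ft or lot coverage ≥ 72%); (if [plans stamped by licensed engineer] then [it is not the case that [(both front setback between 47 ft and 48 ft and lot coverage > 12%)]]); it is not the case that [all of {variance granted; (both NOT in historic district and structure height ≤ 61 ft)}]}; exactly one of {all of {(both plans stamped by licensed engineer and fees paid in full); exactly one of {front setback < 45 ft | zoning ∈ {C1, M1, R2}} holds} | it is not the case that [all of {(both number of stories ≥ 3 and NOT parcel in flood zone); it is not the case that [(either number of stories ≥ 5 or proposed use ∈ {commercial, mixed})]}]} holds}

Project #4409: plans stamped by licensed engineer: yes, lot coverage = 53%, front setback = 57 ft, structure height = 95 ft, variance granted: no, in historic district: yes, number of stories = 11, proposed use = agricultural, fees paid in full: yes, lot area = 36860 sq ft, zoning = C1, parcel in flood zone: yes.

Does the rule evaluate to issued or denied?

Denied

Atomic conditions:
  lot area ≤ 60848 sq ft: 36860 ≤ 60848 is true
  lot coverage ≥ 72%: 53 ≥ 72 is false
  plans stamped by licensed engineer: yes → true
  front setback between 47 ft and 48 ft: 57 in [47, 48] is false
  lot coverage > 12%: 53 > 12 is true
  variance granted: no → false
  NOT in historic district: yes → false
  structure height ≤ 61 ft: 95 ≤ 61 is false
  fees paid in full: yes → true
  front setback < 45 ft: 57 < 45 is false
  zoning ∈ {C1, M1, R2}: C1 is in the set → true
  number of stories ≥ 3: 11 ≥ 3 is true
  NOT parcel in flood zone: yes → false
  number of stories ≥ 5: 11 ≥ 5 is true
  proposed use ∈ {commercial, mixed}: agricultural is not in the set → false
Combine:
[1.1] true OR false = true
[1.2.2.1] false AND true = false
[1.2.2] NOT false = true
[1.2] true → true = true
[1.3.1.2] false AND false = false
[1.3.1] false AND false = false
[1.3] NOT false = true
[1] true AND true AND true = true
[2.1.1] true AND true = true
[2.1.2] exactly-one(false, true) = true
[2.1] true AND true = true
[2.2.1.1] true AND false = false
[2.2.1.2.1] true OR false = true
[2.2.1.2] NOT true = false
[2.2.1] false AND false = false
[2.2] NOT false = true
[2] exactly-one(true, true) = false
[root] true AND false = false
Overall: false → denied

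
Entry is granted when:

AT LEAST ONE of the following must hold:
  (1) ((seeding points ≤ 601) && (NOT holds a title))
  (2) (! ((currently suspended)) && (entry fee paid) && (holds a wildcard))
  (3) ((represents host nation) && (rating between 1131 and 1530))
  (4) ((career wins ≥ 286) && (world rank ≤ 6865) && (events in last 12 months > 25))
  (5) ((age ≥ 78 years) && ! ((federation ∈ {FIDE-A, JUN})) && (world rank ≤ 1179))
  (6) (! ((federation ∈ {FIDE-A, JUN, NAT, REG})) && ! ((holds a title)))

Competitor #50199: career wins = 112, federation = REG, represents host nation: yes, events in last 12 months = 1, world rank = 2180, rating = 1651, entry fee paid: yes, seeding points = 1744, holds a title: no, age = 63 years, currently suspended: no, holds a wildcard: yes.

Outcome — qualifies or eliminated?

Atomic conditions:
  seeding points ≤ 601: 1744 ≤ 601 is false
  NOT holds a title: no → true
  currently suspended: no → false
  entry fee paid: yes → true
  holds a wildcard: yes → true
  represents host nation: yes → true
  rating between 1131 and 1530: 1651 in [1131, 1530] is false
  career wins ≥ 286: 112 ≥ 286 is false
  world rank ≤ 6865: 2180 ≤ 6865 is true
  events in last 12 months > 25: 1 > 25 is false
  age ≥ 78 years: 63 ≥ 78 is false
  federation ∈ {FIDE-A, JUN}: REG is not in the set → false
  world rank ≤ 1179: 2180 ≤ 1179 is false
  federation ∈ {FIDE-A, JUN, NAT, REG}: REG is in the set → true
  holds a title: no → false
Combine:
[1] false AND true = false
[2.1] NOT false = true
[2] true AND true AND true = true
[3] true AND false = false
[4] false AND true AND false = false
[5.2] NOT false = true
[5] false AND true AND false = false
[6.1] NOT true = false
[6.2] NOT false = true
[6] false AND true = false
[root] false OR true OR false OR false OR false OR false = true
Overall: true → qualifies

Qualifies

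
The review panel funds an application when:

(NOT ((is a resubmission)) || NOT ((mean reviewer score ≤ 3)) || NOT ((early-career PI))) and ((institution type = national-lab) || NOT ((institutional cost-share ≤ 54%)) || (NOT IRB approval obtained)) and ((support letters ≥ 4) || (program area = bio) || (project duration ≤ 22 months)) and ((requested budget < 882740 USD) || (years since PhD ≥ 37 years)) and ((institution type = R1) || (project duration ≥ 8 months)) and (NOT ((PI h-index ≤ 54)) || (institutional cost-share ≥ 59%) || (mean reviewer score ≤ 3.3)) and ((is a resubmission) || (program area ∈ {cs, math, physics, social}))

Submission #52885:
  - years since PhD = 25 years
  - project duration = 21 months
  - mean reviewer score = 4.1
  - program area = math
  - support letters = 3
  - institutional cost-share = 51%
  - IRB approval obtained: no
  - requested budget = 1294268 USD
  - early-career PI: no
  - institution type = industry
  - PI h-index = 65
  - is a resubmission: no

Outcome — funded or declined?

Declined

Atomic conditions:
  is a resubmission: no → false
  mean reviewer score ≤ 3: 4.1 ≤ 3 is false
  early-career PI: no → false
  institution type = national-lab: industry == national-lab is false
  institutional cost-share ≤ 54%: 51 ≤ 54 is true
  NOT IRB approval obtained: no → true
  support letters ≥ 4: 3 ≥ 4 is false
  program area = bio: math == bio is false
  project duration ≤ 22 months: 21 ≤ 22 is true
  requested budget < 882740 USD: 1294268 < 882740 is false
  years since PhD ≥ 37 years: 25 ≥ 37 is false
  institution type = R1: industry == R1 is false
  project duration ≥ 8 months: 21 ≥ 8 is true
  PI h-index ≤ 54: 65 ≤ 54 is false
  institutional cost-share ≥ 59%: 51 ≥ 59 is false
  mean reviewer score ≤ 3.3: 4.1 ≤ 3.3 is false
  program area ∈ {cs, math, physics, social}: math is in the set → true
Combine:
[1.1] NOT false = true
[1.2] NOT false = true
[1.3] NOT false = true
[1] true OR true OR true = true
[2.2] NOT true = false
[2] false OR false OR true = true
[3] false OR false OR true = true
[4] false OR false = false
[5] false OR true = true
[6.1] NOT false = true
[6] true OR false OR false = true
[7] false OR true = true
[root] true AND true AND true AND false AND true AND true AND true = false
Overall: false → declined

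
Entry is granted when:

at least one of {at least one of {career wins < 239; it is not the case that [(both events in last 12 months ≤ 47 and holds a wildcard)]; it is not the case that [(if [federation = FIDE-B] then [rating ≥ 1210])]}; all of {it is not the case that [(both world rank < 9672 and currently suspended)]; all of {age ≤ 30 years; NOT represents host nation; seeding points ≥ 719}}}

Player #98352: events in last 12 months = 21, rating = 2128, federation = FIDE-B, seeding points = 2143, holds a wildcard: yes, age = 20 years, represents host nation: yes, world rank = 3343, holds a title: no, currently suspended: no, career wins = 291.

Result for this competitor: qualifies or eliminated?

Atomic conditions:
  career wins < 239: 291 < 239 is false
  events in last 12 months ≤ 47: 21 ≤ 47 is true
  holds a wildcard: yes → true
  federation = FIDE-B: FIDE-B == FIDE-B is true
  rating ≥ 1210: 2128 ≥ 1210 is true
  world rank < 9672: 3343 < 9672 is true
  currently suspended: no → false
  age ≤ 30 years: 20 ≤ 30 is true
  NOT represents host nation: yes → false
  seeding points ≥ 719: 2143 ≥ 719 is true
Combine:
[1.2.1] true AND true = true
[1.2] NOT true = false
[1.3.1] true → true = true
[1.3] NOT true = false
[1] false OR false OR false = false
[2.1.1] true AND false = false
[2.1] NOT false = true
[2.2] true AND false AND true = false
[2] true AND false = false
[root] false OR false = false
Overall: false → eliminated

Eliminated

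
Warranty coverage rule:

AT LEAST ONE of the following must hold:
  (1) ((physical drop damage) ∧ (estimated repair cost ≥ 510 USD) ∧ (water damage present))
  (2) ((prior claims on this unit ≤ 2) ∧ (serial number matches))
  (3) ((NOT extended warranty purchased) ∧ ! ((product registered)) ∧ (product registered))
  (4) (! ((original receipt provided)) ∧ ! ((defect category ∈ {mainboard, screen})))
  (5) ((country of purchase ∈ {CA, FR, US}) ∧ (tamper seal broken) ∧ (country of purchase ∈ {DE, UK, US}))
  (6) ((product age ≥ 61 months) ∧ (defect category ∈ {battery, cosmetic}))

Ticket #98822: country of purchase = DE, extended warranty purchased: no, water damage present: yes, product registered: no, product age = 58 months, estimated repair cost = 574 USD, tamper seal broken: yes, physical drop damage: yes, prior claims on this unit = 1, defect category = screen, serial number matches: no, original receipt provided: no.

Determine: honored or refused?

Honored

Atomic conditions:
  physical drop damage: yes → true
  estimated repair cost ≥ 510 USD: 574 ≥ 510 is true
  water damage present: yes → true
  prior claims on this unit ≤ 2: 1 ≤ 2 is true
  serial number matches: no → false
  NOT extended warranty purchased: no → true
  product registered: no → false
  original receipt provided: no → false
  defect category ∈ {mainboard, screen}: screen is in the set → true
  country of purchase ∈ {CA, FR, US}: DE is not in the set → false
  tamper seal broken: yes → true
  country of purchase ∈ {DE, UK, US}: DE is in the set → true
  product age ≥ 61 months: 58 ≥ 61 is false
  defect category ∈ {battery, cosmetic}: screen is not in the set → false
Combine:
[1] true AND true AND true = true
[2] true AND false = false
[3.2] NOT false = true
[3] true AND true AND false = false
[4.1] NOT false = true
[4.2] NOT true = false
[4] true AND false = false
[5] false AND true AND true = false
[6] false AND false = false
[root] true OR false OR false OR false OR false OR false = true
Overall: true → honored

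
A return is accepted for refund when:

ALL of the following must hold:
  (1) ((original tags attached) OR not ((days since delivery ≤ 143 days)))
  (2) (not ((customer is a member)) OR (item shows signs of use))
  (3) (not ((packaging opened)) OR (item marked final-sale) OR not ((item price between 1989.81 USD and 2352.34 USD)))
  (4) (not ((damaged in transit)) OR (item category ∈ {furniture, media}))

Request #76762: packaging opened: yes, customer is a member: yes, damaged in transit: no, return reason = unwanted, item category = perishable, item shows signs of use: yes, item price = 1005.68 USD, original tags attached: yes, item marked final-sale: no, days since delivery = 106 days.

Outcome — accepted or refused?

Atomic conditions:
  original tags attached: yes → true
  days since delivery ≤ 143 days: 106 ≤ 143 is true
  customer is a member: yes → true
  item shows signs of use: yes → true
  packaging opened: yes → true
  item marked final-sale: no → false
  item price between 1989.81 USD and 2352.34 USD: 1005.68 in [1989.81, 2352.34] is false
  damaged in transit: no → false
  item category ∈ {furniture, media}: perishable is not in the set → false
Combine:
[1.2] NOT true = false
[1] true OR false = true
[2.1] NOT true = false
[2] false OR true = true
[3.1] NOT true = false
[3.3] NOT false = true
[3] false OR false OR true = true
[4.1] NOT false = true
[4] true OR false = true
[root] true AND true AND true AND true = true
Overall: true → accepted

Accepted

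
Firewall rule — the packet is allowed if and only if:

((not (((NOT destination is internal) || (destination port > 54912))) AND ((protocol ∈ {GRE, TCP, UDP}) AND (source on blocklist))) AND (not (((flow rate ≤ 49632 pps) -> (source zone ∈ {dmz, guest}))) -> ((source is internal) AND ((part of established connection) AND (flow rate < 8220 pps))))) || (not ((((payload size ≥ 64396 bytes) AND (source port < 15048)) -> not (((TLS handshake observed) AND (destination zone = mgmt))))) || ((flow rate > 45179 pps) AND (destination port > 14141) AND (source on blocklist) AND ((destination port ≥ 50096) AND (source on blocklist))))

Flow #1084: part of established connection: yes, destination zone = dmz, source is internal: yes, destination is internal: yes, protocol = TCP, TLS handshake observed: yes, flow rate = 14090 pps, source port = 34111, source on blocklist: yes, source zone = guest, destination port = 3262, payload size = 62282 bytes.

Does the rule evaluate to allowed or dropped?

Atomic conditions:
  NOT destination is internal: yes → false
  destination port > 54912: 3262 > 54912 is false
  protocol ∈ {GRE, TCP, UDP}: TCP is in the set → true
  source on blocklist: yes → true
  flow rate ≤ 49632 pps: 14090 ≤ 49632 is true
  source zone ∈ {dmz, guest}: guest is in the set → true
  source is internal: yes → true
  part of established connection: yes → true
  flow rate < 8220 pps: 14090 < 8220 is false
  payload size ≥ 64396 bytes: 62282 ≥ 64396 is false
  source port < 15048: 34111 < 15048 is false
  TLS handshake observed: yes → true
  destination zone = mgmt: dmz == mgmt is false
  flow rate > 45179 pps: 14090 > 45179 is false
  destination port > 14141: 3262 > 14141 is false
  destination port ≥ 50096: 3262 ≥ 50096 is false
Combine:
[1.1.1.1] false OR false = false
[1.1.1] NOT false = true
[1.1.2] true AND true = true
[1.1] true AND true = true
[1.2.1.1] true → true = true
[1.2.1] NOT true = false
[1.2.2.2] true AND false = false
[1.2.2] true AND false = false
[1.2] false → false (antecedent false ⇒ implication holds) = true
[1] true AND true = true
[2.1.1.1] false AND false = false
[2.1.1.2.1] true AND false = false
[2.1.1.2] NOT false = true
[2.1.1] false → true (antecedent false ⇒ implication holds) = true
[2.1] NOT true = false
[2.2.4] false AND true = false
[2.2] false AND false AND true AND false = false
[2] false OR false = false
[root] true OR false = true
Overall: true → allowed

Allowed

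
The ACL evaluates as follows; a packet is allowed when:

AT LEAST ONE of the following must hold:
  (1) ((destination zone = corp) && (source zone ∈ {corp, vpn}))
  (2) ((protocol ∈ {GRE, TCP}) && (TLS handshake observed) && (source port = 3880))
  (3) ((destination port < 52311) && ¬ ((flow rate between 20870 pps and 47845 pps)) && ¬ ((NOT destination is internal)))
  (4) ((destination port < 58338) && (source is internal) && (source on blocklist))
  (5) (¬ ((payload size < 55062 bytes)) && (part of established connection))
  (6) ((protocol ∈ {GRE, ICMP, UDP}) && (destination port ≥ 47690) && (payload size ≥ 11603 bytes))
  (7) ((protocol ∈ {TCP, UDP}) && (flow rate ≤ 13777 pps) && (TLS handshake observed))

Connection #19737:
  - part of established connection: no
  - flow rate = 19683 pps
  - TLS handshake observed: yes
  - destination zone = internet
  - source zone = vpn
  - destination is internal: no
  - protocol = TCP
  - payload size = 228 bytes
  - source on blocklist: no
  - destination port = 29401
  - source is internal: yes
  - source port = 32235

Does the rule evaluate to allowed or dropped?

Atomic conditions:
  destination zone = corp: internet == corp is false
  source zone ∈ {corp, vpn}: vpn is in the set → true
  protocol ∈ {GRE, TCP}: TCP is in the set → true
  TLS handshake observed: yes → true
  source port = 3880: 32235 == 3880 is false
  destination port < 52311: 29401 < 52311 is true
  flow rate between 20870 pps and 47845 pps: 19683 in [20870, 47845] is false
  NOT destination is internal: no → true
  destination port < 58338: 29401 < 58338 is true
  source is internal: yes → true
  source on blocklist: no → false
  payload size < 55062 bytes: 228 < 55062 is true
  part of established connection: no → false
  protocol ∈ {GRE, ICMP, UDP}: TCP is not in the set → false
  destination port ≥ 47690: 29401 ≥ 47690 is false
  payload size ≥ 11603 bytes: 228 ≥ 11603 is false
  protocol ∈ {TCP, UDP}: TCP is in the set → true
  flow rate ≤ 13777 pps: 19683 ≤ 13777 is false
Combine:
[1] false AND true = false
[2] true AND true AND false = false
[3.2] NOT false = true
[3.3] NOT true = false
[3] true AND true AND false = false
[4] true AND true AND false = false
[5.1] NOT true = false
[5] false AND false = false
[6] false AND false AND false = false
[7] true AND false AND true = false
[root] false OR false OR false OR false OR false OR false OR false = false
Overall: false → dropped

Dropped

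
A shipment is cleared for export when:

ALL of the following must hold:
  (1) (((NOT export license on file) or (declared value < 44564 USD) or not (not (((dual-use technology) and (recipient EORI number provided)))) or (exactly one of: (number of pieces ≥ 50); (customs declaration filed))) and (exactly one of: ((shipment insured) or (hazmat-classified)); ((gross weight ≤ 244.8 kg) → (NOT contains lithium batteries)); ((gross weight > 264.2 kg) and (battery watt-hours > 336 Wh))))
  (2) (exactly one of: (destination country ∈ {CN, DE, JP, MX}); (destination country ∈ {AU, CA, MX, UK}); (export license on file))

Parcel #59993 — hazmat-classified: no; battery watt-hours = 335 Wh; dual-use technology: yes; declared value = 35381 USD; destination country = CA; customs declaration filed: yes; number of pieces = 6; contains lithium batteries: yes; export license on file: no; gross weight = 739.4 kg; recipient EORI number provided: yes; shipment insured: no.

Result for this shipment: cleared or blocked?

Cleared

Atomic conditions:
  NOT export license on file: no → true
  declared value < 44564 USD: 35381 < 44564 is true
  dual-use technology: yes → true
  recipient EORI number provided: yes → true
  number of pieces ≥ 50: 6 ≥ 50 is false
  customs declaration filed: yes → true
  shipment insured: no → false
  hazmat-classified: no → false
  gross weight ≤ 244.8 kg: 739.4 ≤ 244.8 is false
  NOT contains lithium batteries: yes → false
  gross weight > 264.2 kg: 739.4 > 264.2 is true
  battery watt-hours > 336 Wh: 335 > 336 is false
  destination country ∈ {CN, DE, JP, MX}: CA is not in the set → false
  destination country ∈ {AU, CA, MX, UK}: CA is in the set → true
  export license on file: no → false
Combine:
[1.1.3.1.1] true AND true = true
[1.1.3.1] NOT true = false
[1.1.3] NOT false = true
[1.1.4] exactly-one(false, true) = true
[1.1] true OR true OR true OR true = true
[1.2.1] false OR false = false
[1.2.2] false → false (antecedent false ⇒ implication holds) = true
[1.2.3] true AND false = false
[1.2] exactly-one(false, true, false) = true
[1] true AND true = true
[2] exactly-one(false, true, false) = true
[root] true AND true = true
Overall: true → cleared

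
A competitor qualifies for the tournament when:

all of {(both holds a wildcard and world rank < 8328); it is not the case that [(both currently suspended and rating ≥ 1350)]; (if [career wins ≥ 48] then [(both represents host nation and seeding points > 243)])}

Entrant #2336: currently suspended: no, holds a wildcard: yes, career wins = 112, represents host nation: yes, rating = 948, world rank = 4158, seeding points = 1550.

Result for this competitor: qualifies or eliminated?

Atomic conditions:
  holds a wildcard: yes → true
  world rank < 8328: 4158 < 8328 is true
  currently suspended: no → false
  rating ≥ 1350: 948 ≥ 1350 is false
  career wins ≥ 48: 112 ≥ 48 is true
  represents host nation: yes → true
  seeding points > 243: 1550 > 243 is true
Combine:
[1] true AND true = true
[2.1] false AND false = false
[2] NOT false = true
[3.2] true AND true = true
[3] true → true = true
[root] true AND true AND true = true
Overall: true → qualifies

Qualifies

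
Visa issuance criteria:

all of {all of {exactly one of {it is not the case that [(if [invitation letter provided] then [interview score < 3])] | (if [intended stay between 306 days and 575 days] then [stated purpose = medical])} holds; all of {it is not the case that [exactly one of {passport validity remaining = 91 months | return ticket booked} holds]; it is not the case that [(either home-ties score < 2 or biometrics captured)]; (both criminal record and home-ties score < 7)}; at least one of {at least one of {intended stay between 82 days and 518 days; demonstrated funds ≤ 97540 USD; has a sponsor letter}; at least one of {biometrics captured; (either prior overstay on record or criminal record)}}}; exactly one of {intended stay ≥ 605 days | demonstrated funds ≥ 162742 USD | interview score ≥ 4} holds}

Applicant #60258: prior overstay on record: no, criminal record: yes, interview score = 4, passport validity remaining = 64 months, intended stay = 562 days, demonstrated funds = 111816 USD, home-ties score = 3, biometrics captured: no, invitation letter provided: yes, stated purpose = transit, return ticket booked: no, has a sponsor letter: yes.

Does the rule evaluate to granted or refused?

Granted

Atomic conditions:
  invitation letter provided: yes → true
  interview score < 3: 4 < 3 is false
  intended stay between 306 days and 575 days: 562 in [306, 575] is true
  stated purpose = medical: transit == medical is false
  passport validity remaining = 91 months: 64 == 91 is false
  return ticket booked: no → false
  home-ties score < 2: 3 < 2 is false
  biometrics captured: no → false
  criminal record: yes → true
  home-ties score < 7: 3 < 7 is true
  intended stay between 82 days and 518 days: 562 in [82, 518] is false
  demonstrated funds ≤ 97540 USD: 111816 ≤ 97540 is false
  has a sponsor letter: yes → true
  prior overstay on record: no → false
  intended stay ≥ 605 days: 562 ≥ 605 is false
  demonstrated funds ≥ 162742 USD: 111816 ≥ 162742 is false
  interview score ≥ 4: 4 ≥ 4 is true
Combine:
[1.1.1.1] true → false = false
[1.1.1] NOT false = true
[1.1.2] true → false = false
[1.1] exactly-one(true, false) = true
[1.2.1.1] exactly-one(false, false) = false
[1.2.1] NOT false = true
[1.2.2.1] false OR false = false
[1.2.2] NOT false = true
[1.2.3] true AND true = true
[1.2] true AND true AND true = true
[1.3.1] false OR false OR true = true
[1.3.2.2] false OR true = true
[1.3.2] false OR true = true
[1.3] true OR true = true
[1] true AND true AND true = true
[2] exactly-one(false, false, true) = true
[root] true AND true = true
Overall: true → granted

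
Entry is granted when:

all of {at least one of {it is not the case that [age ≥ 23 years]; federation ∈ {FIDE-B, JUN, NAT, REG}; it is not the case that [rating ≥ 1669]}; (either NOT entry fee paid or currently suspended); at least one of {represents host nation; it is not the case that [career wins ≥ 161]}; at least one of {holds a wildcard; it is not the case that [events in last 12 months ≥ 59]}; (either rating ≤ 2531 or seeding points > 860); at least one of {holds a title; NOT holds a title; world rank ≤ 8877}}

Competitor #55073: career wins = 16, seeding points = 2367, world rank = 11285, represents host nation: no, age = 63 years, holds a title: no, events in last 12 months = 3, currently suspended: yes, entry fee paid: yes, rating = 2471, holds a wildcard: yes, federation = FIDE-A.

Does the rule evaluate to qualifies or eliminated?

Atomic conditions:
  age ≥ 23 years: 63 ≥ 23 is true
  federation ∈ {FIDE-B, JUN, NAT, REG}: FIDE-A is not in the set → false
  rating ≥ 1669: 2471 ≥ 1669 is true
  NOT entry fee paid: yes → false
  currently suspended: yes → true
  represents host nation: no → false
  career wins ≥ 161: 16 ≥ 161 is false
  holds a wildcard: yes → true
  events in last 12 months ≥ 59: 3 ≥ 59 is false
  rating ≤ 2531: 2471 ≤ 2531 is true
  seeding points > 860: 2367 > 860 is true
  holds a title: no → false
  NOT holds a title: no → true
  world rank ≤ 8877: 11285 ≤ 8877 is false
Combine:
[1.1] NOT true = false
[1.3] NOT true = false
[1] false OR false OR false = false
[2] false OR true = true
[3.2] NOT false = true
[3] false OR true = true
[4.2] NOT false = true
[4] true OR true = true
[5] true OR true = true
[6] false OR true OR false = true
[root] false AND true AND true AND true AND true AND true = false
Overall: false → eliminated

Eliminated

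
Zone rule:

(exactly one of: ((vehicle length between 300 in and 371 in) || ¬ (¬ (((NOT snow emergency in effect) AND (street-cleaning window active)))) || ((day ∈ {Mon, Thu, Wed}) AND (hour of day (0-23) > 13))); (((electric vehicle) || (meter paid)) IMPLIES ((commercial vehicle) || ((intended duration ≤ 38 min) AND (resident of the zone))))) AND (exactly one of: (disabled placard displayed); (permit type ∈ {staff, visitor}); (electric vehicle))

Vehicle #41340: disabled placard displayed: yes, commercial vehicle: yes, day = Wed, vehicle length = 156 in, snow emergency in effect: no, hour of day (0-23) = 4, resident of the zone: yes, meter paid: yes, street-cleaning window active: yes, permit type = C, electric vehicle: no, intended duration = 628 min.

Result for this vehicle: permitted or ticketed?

Atomic conditions:
  vehicle length between 300 in and 371 in: 156 in [300, 371] is false
  NOT snow emergency in effect: no → true
  street-cleaning window active: yes → true
  day ∈ {Mon, Thu, Wed}: Wed is in the set → true
  hour of day (0-23) > 13: 4 > 13 is false
  electric vehicle: no → false
  meter paid: yes → true
  commercial vehicle: yes → true
  intended duration ≤ 38 min: 628 ≤ 38 is false
  resident of the zone: yes → true
  disabled placard displayed: yes → true
  permit type ∈ {staff, visitor}: C is not in the set → false
Combine:
[1.1.2.1.1] true AND true = true
[1.1.2.1] NOT true = false
[1.1.2] NOT false = true
[1.1.3] true AND false = false
[1.1] false OR true OR false = true
[1.2.1] false OR true = true
[1.2.2.2] false AND true = false
[1.2.2] true OR false = true
[1.2] true → true = true
[1] exactly-one(true, true) = false
[2] exactly-one(true, false, false) = true
[root] false AND true = false
Overall: false → ticketed

Ticketed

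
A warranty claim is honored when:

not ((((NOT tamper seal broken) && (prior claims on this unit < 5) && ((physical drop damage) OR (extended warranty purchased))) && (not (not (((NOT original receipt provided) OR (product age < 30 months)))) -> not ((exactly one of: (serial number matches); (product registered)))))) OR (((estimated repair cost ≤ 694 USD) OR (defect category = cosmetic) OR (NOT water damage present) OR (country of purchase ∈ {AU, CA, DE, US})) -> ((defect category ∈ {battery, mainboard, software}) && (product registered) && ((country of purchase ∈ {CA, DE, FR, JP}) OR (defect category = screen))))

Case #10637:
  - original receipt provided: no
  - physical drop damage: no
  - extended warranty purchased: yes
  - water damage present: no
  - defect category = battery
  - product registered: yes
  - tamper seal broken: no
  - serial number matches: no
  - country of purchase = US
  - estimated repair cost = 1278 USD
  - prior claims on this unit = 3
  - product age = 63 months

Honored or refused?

Atomic conditions:
  NOT tamper seal broken: no → true
  prior claims on this unit < 5: 3 < 5 is true
  physical drop damage: no → false
  extended warranty purchased: yes → true
  NOT original receipt provided: no → true
  product age < 30 months: 63 < 30 is false
  serial number matches: no → false
  product registered: yes → true
  estimated repair cost ≤ 694 USD: 1278 ≤ 694 is false
  defect category = cosmetic: battery == cosmetic is false
  NOT water damage present: no → true
  country of purchase ∈ {AU, CA, DE, US}: US is in the set → true
  defect category ∈ {battery, mainboard, software}: battery is in the set → true
  country of purchase ∈ {CA, DE, FR, JP}: US is not in the set → false
  defect category = screen: battery == screen is false
Combine:
[1.1.1.3] false OR true = true
[1.1.1] true AND true AND true = true
[1.1.2.1.1.1] true OR false = true
[1.1.2.1.1] NOT true = false
[1.1.2.1] NOT false = true
[1.1.2.2.1] exactly-one(false, true) = true
[1.1.2.2] NOT true = false
[1.1.2] true → false = false
[1.1] true AND false = false
[1] NOT false = true
[2.1] false OR false OR true OR true = true
[2.2.3] false OR false = false
[2.2] true AND true AND false = false
[2] true → false = false
[root] true OR false = true
Overall: true → honored

Honored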